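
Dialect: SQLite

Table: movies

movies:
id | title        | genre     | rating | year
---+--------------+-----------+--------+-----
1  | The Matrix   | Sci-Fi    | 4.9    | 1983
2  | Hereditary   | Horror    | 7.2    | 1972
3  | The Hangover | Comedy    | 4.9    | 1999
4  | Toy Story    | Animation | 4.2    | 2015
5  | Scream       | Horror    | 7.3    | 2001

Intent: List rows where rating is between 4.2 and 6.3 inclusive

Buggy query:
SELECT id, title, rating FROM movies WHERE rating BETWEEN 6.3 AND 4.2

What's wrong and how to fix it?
Bug: The bounds are reversed; BETWEEN a AND b requires a <= b to match anything

Fix: Write BETWEEN 4.2 AND 6.3

Corrected query:
SELECT id, title, rating FROM movies WHERE rating BETWEEN 4.2 AND 6.3

Result:
id | title        | rating
---+--------------+-------
1  | The Matrix   | 4.9   
3  | The Hangover | 4.9   
4  | Toy Story    | 4.2   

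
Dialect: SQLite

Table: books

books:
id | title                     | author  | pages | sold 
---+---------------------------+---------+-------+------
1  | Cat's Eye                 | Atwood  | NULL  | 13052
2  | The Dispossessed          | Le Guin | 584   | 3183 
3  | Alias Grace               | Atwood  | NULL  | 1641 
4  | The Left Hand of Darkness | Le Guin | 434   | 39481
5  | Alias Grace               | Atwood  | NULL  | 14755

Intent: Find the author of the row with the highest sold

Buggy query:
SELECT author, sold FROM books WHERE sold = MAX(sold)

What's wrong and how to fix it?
Bug: WHERE is evaluated per row; an aggregate over the whole table isn't defined there

Fix: Wrap MAX in a scalar subquery so WHERE compares against a single value

Corrected query:
SELECT author, sold FROM books WHERE sold = (SELECT MAX(sold) FROM books)

Result:
author  | sold 
--------+------
Le Guin | 39481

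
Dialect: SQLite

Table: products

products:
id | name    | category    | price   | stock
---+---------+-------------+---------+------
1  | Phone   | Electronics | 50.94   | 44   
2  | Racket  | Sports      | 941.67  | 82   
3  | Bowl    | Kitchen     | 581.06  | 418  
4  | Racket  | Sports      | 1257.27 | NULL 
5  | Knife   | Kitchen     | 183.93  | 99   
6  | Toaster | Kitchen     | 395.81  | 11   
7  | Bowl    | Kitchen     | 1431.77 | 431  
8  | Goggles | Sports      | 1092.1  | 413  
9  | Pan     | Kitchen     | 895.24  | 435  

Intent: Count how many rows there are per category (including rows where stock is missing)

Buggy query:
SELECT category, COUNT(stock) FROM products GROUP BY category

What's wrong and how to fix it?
Bug: COUNT(column) counts non-NULL values only; rows with NULL stock aren't counted

Fix: Use COUNT(*) to count all rows regardless of NULL

Corrected query:
SELECT category, COUNT(*) FROM products GROUP BY category

Result:
category    | COUNT(*)
------------+---------
Electronics | 1       
Kitchen     | 5       
Sports      | 3       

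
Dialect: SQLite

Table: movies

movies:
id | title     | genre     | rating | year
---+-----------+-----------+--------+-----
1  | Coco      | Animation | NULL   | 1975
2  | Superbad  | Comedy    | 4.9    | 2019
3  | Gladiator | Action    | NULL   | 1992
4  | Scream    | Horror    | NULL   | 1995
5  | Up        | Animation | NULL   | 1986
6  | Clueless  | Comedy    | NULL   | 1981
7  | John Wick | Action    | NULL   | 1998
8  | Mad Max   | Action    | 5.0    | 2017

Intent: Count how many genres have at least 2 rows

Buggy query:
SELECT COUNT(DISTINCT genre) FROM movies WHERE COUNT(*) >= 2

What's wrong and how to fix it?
Bug: WHERE filters individual rows, not groups, so a group-level COUNT is invalid there

Fix: Use a subquery that GROUPs and filters with HAVING, then count its rows

Corrected query:
SELECT COUNT(*) FROM (SELECT genre FROM movies GROUP BY genre HAVING COUNT(*) >= 2)

Result:
COUNT(*)
--------
3       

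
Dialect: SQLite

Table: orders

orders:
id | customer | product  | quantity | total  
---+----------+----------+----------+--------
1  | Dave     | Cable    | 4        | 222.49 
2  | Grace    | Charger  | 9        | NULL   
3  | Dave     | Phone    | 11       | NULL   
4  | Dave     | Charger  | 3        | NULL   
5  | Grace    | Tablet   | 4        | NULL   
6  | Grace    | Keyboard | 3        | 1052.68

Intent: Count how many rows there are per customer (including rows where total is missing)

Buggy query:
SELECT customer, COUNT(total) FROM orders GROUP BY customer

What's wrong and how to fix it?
Bug: COUNT(column) counts non-NULL values only; rows with NULL total aren't counted

Fix: Use COUNT(*) to count all rows regardless of NULL

Corrected query:
SELECT customer, COUNT(*) FROM orders GROUP BY customer

Result:
customer | COUNT(*)
---------+---------
Dave     | 3       
Grace    | 3       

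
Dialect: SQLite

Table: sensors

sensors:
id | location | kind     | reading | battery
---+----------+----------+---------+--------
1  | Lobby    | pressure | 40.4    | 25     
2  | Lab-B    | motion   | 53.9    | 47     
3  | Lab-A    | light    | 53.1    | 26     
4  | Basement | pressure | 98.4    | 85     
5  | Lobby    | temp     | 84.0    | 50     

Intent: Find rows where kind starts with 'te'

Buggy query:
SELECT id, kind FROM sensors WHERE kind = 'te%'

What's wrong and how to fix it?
Bug: Wildcards only work with LIKE; '=' treats '%' as a literal character

Fix: Use LIKE for wildcard pattern matching

Corrected query:
SELECT id, kind FROM sensors WHERE kind LIKE 'te%'

Result:
id | kind
---+-----
5  | temp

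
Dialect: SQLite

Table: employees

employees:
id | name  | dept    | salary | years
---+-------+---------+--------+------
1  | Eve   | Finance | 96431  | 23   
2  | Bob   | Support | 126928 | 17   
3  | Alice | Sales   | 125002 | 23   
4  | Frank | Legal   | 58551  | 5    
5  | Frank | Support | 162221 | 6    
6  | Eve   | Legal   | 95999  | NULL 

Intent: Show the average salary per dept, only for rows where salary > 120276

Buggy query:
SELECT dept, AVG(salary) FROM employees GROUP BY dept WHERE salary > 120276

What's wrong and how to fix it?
Bug: Row-level WHERE must come before GROUP BY in the clause order

Fix: Move the WHERE clause before GROUP BY

Corrected query:
SELECT dept, AVG(salary) FROM employees WHERE salary > 120276 GROUP BY dept

Result:
dept    | AVG(salary)
--------+------------
Sales   | 125002     
Support | 144574.5   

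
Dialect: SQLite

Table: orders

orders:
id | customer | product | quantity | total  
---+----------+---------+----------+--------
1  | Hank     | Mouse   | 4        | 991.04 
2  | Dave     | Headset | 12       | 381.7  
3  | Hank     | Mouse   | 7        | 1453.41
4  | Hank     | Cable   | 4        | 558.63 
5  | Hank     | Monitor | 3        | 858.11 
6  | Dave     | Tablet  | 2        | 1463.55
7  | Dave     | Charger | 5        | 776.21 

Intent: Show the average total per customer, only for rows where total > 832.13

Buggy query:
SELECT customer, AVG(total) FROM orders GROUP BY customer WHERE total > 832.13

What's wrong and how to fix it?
Bug: WHERE cannot follow GROUP BY

Fix: Move the WHERE clause before GROUP BY

Corrected query:
SELECT customer, AVG(total) FROM orders WHERE total > 832.13 GROUP BY customer

Result:
customer | AVG(total) 
---------+------------
Dave     | 1463.55    
Hank     | 1100.853333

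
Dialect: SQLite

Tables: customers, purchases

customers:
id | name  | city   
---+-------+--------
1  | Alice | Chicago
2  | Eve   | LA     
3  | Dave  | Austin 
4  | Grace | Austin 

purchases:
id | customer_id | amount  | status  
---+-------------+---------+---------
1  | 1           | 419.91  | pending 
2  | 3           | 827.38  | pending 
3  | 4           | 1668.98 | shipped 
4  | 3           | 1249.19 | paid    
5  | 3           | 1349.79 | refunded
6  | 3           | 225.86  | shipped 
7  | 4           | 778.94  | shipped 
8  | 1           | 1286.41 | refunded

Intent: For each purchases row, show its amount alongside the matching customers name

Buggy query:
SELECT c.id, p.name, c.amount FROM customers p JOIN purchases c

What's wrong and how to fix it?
Bug: Missing join condition: each purchases row is matched to all customers rows instead of just its own

Fix: Specify the join condition linking the foreign key to the parent id

Corrected query:
SELECT c.id, p.name, c.amount FROM customers p JOIN purchases c ON c.customer_id = p.id

Result:
id | name  | amount 
---+-------+--------
1  | Alice | 419.91 
2  | Dave  | 827.38 
3  | Grace | 1668.98
4  | Dave  | 1249.19
5  | Dave  | 1349.79
6  | Dave  | 225.86 
7  | Grace | 778.94 
8  | Alice | 1286.41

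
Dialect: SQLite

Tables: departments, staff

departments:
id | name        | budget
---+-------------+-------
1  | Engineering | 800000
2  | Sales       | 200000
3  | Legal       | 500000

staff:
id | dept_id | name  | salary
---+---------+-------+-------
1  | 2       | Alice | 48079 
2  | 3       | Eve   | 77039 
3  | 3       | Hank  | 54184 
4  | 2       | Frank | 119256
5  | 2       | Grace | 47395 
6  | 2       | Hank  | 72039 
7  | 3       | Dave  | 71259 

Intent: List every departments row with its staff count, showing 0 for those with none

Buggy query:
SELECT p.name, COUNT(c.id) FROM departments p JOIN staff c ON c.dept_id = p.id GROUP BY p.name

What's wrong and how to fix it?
Bug: INNER JOIN drops departments rows that have no matching staff rows

Fix: Use LEFT JOIN so parents without children still appear (COUNT(c.id) gives 0)

Corrected query:
SELECT p.name, COUNT(c.id) FROM departments p LEFT JOIN staff c ON c.dept_id = p.id GROUP BY p.name

Result:
name        | COUNT(c.id)
------------+------------
Engineering | 0          
Legal       | 3          
Sales       | 4          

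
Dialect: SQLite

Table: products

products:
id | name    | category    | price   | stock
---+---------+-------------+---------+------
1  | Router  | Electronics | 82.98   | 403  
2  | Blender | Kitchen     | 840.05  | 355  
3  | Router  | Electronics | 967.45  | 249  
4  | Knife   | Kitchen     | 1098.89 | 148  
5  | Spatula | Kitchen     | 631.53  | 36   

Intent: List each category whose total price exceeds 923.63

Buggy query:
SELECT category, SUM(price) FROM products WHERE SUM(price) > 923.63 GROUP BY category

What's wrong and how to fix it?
Bug: SUM(price) is an aggregate, but WHERE filters rows before aggregation

Fix: Use HAVING (which filters groups after aggregation) instead of WHERE

Corrected query:
SELECT category, SUM(price) FROM products GROUP BY category HAVING SUM(price) > 923.63

Result:
category    | SUM(price)
------------+-----------
Electronics | 1050.43   
Kitchen     | 2570.47   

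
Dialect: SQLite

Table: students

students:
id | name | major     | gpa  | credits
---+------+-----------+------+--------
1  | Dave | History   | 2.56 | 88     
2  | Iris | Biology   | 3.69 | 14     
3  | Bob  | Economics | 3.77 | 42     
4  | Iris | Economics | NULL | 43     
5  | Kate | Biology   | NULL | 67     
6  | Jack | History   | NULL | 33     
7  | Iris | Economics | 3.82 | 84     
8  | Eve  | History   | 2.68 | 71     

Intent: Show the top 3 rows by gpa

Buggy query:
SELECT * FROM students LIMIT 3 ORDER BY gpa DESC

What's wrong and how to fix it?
Bug: LIMIT must come after ORDER BY

Fix: Sort with ORDER BY, then apply LIMIT

Corrected query:
SELECT * FROM students ORDER BY gpa DESC LIMIT 3

Result:
id | name | major     | gpa  | credits
---+------+-----------+------+--------
7  | Iris | Economics | 3.82 | 84     
3  | Bob  | Economics | 3.77 | 42     
2  | Iris | Biology   | 3.69 | 14     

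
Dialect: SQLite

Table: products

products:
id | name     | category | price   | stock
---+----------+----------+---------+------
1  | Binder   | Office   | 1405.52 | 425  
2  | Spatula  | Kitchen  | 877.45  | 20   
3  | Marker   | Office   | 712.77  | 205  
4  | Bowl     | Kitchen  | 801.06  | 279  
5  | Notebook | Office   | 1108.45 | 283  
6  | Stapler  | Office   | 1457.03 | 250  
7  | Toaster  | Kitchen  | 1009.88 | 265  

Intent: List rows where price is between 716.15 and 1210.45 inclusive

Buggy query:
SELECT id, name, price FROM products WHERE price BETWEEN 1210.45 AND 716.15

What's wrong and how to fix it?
Bug: The bounds are reversed; BETWEEN a AND b requires a <= b to match anything

Fix: Swap the bounds so the smaller value comes first

Corrected query:
SELECT id, name, price FROM products WHERE price BETWEEN 716.15 AND 1210.45

Result:
id | name     | price  
---+----------+--------
2  | Spatula  | 877.45 
4  | Bowl     | 801.06 
5  | Notebook | 1108.45
7  | Toaster  | 1009.88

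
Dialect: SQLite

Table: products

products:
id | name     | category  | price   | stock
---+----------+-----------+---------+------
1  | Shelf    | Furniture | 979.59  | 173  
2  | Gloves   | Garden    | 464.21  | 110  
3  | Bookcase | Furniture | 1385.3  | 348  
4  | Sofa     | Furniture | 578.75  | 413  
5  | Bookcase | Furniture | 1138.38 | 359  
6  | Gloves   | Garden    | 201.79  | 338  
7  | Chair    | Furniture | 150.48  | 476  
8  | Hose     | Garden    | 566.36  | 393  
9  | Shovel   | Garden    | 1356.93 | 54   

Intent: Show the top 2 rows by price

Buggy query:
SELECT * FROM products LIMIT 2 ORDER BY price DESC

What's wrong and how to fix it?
Bug: ORDER BY cannot follow LIMIT; LIMIT is the final clause

Fix: Sort with ORDER BY, then apply LIMIT

Corrected query:
SELECT * FROM products ORDER BY price DESC LIMIT 2

Result:
id | name     | category  | price   | stock
---+----------+-----------+---------+------
3  | Bookcase | Furniture | 1385.3  | 348  
9  | Shovel   | Garden    | 1356.93 | 54   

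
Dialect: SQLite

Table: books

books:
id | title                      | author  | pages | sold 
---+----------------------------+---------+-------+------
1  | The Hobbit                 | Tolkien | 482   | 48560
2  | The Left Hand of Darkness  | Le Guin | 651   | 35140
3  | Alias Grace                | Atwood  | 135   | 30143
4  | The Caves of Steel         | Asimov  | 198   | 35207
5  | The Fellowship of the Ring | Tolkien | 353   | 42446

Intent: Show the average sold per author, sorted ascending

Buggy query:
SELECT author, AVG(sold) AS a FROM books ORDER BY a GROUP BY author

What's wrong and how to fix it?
Bug: ORDER BY appears before GROUP BY; SQL clause order requires GROUP BY first

Fix: Move ORDER BY to the end, after GROUP BY

Corrected query:
SELECT author, AVG(sold) AS a FROM books GROUP BY author ORDER BY a

Result:
author  | a    
--------+------
Atwood  | 30143
Le Guin | 35140
Asimov  | 35207
Tolkien | 45503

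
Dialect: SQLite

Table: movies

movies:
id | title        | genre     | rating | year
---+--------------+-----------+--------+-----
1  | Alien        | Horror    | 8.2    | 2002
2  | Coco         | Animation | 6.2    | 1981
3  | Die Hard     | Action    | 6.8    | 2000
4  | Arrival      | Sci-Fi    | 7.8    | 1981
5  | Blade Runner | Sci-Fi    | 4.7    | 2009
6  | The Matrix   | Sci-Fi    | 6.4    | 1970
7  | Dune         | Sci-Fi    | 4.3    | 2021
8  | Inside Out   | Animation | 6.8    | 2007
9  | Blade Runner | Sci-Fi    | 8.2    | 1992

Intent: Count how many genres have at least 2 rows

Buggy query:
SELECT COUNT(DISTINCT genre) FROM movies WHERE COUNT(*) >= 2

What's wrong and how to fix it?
Bug: COUNT(*) cannot appear in WHERE; the per-group count doesn't exist yet

Fix: Group first with HAVING COUNT(*) >= 2, then COUNT the resulting groups

Corrected query:
SELECT COUNT(*) FROM (SELECT genre FROM movies GROUP BY genre HAVING COUNT(*) >= 2)

Result:
COUNT(*)
--------
2       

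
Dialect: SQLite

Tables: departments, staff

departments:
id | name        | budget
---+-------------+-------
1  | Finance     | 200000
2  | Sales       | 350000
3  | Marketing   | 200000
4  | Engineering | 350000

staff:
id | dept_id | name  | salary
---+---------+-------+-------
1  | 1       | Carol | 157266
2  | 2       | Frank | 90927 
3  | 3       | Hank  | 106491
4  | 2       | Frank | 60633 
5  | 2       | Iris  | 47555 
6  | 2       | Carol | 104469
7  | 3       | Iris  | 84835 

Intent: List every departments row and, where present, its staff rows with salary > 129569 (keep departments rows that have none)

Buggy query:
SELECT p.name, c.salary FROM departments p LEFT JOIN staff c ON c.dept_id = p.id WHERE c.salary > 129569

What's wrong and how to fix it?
Bug: Filtering c.salary in WHERE discards the NULL rows produced by LEFT JOIN, turning it into an inner join

Fix: Put 'c.salary > 129569' in the JOIN's ON clause instead of WHERE

Corrected query:
SELECT p.name, c.salary FROM departments p LEFT JOIN staff c ON c.dept_id = p.id AND c.salary > 129569

Result:
name        | salary
------------+-------
Finance     | 157266
Sales       | NULL  
Marketing   | NULL  
Engineering | NULL  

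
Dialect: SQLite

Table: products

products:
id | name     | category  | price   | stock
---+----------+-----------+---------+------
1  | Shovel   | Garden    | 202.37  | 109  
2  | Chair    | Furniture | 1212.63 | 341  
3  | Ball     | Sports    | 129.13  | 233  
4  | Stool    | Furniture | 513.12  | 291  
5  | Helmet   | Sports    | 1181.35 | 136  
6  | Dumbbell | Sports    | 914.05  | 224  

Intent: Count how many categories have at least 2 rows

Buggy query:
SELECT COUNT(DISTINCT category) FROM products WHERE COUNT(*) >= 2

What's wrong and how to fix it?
Bug: COUNT(*) cannot appear in WHERE; the per-group count doesn't exist yet

Fix: Use a subquery that GROUPs and filters with HAVING, then count its rows

Corrected query:
SELECT COUNT(*) FROM (SELECT category FROM products GROUP BY category HAVING COUNT(*) >= 2)

Result:
COUNT(*)
--------
2       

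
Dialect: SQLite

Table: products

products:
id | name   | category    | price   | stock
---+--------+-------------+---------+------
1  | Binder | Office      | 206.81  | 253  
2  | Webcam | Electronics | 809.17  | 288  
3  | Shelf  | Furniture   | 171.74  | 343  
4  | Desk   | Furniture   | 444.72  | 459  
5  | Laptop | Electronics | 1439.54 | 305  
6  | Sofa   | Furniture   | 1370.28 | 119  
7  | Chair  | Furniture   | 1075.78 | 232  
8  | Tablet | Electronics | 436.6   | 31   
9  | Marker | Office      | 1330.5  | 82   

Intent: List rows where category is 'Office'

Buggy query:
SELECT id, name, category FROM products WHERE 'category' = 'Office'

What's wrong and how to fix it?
Bug: Single quotes denote string literals in SQL; the column name is being compared as a constant string

Fix: Remove the quotes around the column name (or use double quotes for an identifier)

Corrected query:
SELECT id, name, category FROM products WHERE category = 'Office'

Result:
id | name   | category
---+--------+---------
1  | Binder | Office  
9  | Marker | Office  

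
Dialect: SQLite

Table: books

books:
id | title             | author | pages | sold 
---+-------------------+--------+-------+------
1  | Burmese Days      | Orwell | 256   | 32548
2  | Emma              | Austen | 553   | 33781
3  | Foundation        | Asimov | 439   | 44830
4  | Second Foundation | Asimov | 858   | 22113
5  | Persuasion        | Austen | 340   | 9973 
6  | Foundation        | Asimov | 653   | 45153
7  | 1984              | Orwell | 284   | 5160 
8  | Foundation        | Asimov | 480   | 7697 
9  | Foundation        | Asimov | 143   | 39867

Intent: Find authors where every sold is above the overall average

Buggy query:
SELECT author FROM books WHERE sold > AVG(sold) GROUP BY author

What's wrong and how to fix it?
Bug: WHERE evaluates per row before aggregation, so AVG() is unavailable

Fix: Use a subquery for AVG and a HAVING MIN(...) filter so the condition holds for every row in the group

Corrected query:
SELECT author FROM books GROUP BY author HAVING MIN(sold) > (SELECT AVG(sold) FROM books)

Result:
(no rows)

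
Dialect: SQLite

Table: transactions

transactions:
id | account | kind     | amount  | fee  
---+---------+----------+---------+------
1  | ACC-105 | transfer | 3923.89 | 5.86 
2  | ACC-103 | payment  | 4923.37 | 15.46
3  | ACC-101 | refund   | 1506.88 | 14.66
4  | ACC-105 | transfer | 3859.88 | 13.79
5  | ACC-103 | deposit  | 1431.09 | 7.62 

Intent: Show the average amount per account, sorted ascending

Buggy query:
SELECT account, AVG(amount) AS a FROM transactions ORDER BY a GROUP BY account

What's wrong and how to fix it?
Bug: GROUP BY must precede ORDER BY

Fix: Move ORDER BY to the end, after GROUP BY

Corrected query:
SELECT account, AVG(amount) AS a FROM transactions GROUP BY account ORDER BY a

Result:
account | a       
--------+---------
ACC-101 | 1506.88 
ACC-103 | 3177.23 
ACC-105 | 3891.885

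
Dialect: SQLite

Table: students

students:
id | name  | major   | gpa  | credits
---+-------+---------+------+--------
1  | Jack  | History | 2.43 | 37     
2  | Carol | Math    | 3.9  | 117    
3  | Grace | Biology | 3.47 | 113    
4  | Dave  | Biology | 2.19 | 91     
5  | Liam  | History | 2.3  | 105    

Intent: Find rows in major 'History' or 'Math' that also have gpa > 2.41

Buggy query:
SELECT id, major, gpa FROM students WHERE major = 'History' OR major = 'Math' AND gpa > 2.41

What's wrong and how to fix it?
Bug: AND binds tighter than OR, so this parses as major = 'History' OR (major = 'Math' AND gpa > 2.41)

Fix: Add parentheses around the OR so the AND applies to both alternatives

Corrected query:
SELECT id, major, gpa FROM students WHERE (major = 'History' OR major = 'Math') AND gpa > 2.41

Result:
id | major   | gpa 
---+---------+-----
1  | History | 2.43
2  | Math    | 3.9 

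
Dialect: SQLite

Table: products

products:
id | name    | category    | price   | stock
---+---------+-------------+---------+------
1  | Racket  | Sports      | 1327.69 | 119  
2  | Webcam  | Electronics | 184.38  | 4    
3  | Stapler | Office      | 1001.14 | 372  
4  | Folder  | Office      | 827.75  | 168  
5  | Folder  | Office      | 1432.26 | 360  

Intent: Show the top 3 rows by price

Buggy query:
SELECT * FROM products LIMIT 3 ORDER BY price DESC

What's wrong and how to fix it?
Bug: ORDER BY cannot follow LIMIT; LIMIT is the final clause

Fix: Swap the clauses: ORDER BY first, then LIMIT

Corrected query:
SELECT * FROM products ORDER BY price DESC LIMIT 3

Result:
id | name    | category | price   | stock
---+---------+----------+---------+------
5  | Folder  | Office   | 1432.26 | 360  
1  | Racket  | Sports   | 1327.69 | 119  
3  | Stapler | Office   | 1001.14 | 372  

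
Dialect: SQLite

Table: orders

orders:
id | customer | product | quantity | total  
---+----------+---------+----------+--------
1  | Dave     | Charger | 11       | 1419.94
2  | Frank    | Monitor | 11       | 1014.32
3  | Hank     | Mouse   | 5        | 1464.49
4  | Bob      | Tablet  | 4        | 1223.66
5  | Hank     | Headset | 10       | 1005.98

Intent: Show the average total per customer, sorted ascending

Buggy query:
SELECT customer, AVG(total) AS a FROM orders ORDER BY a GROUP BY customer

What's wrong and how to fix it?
Bug: ORDER BY appears before GROUP BY; SQL clause order requires GROUP BY first

Fix: Reorder: SELECT … FROM … GROUP BY … ORDER BY …

Corrected query:
SELECT customer, AVG(total) AS a FROM orders GROUP BY customer ORDER BY a

Result:
customer | a       
---------+---------
Frank    | 1014.32 
Bob      | 1223.66 
Hank     | 1235.235
Dave     | 1419.94 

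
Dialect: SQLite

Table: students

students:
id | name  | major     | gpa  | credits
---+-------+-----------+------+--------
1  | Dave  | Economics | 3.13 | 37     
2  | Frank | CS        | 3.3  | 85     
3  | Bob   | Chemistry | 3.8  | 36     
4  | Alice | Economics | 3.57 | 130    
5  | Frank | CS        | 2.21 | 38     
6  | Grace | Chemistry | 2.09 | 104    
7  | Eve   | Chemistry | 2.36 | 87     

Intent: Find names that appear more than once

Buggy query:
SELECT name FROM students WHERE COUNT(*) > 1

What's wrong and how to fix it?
Bug: COUNT(*) is an aggregate and cannot be used in WHERE

Fix: GROUP BY name, then filter groups with HAVING COUNT(*) > 1

Corrected query:
SELECT name FROM students GROUP BY name HAVING COUNT(*) > 1

Result:
name 
-----
Frank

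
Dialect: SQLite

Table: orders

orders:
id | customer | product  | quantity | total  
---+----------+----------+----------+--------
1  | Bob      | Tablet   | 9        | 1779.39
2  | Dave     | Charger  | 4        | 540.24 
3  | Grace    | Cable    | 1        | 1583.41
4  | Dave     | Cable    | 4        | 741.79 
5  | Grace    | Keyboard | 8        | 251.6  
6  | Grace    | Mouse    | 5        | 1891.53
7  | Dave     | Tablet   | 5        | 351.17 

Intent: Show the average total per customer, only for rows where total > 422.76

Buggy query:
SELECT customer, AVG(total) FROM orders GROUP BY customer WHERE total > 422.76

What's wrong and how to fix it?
Bug: WHERE cannot follow GROUP BY

Fix: Place WHERE between FROM and GROUP BY

Corrected query:
SELECT customer, AVG(total) FROM orders WHERE total > 422.76 GROUP BY customer

Result:
customer | AVG(total)
---------+-----------
Bob      | 1779.39   
Dave     | 641.015   
Grace    | 1737.47   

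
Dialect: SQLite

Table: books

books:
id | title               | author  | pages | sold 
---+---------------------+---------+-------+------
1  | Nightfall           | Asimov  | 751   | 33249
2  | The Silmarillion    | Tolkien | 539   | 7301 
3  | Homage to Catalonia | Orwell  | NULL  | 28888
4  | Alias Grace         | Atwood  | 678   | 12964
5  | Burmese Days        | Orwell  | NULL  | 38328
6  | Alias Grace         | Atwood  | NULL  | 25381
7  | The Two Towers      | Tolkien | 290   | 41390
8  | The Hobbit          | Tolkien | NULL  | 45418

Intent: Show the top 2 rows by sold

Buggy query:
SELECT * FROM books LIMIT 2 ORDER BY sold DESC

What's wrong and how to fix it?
Bug: ORDER BY cannot follow LIMIT; LIMIT is the final clause

Fix: Swap the clauses: ORDER BY first, then LIMIT

Corrected query:
SELECT * FROM books ORDER BY sold DESC LIMIT 2

Result:
id | title          | author  | pages | sold 
---+----------------+---------+-------+------
8  | The Hobbit     | Tolkien | NULL  | 45418
7  | The Two Towers | Tolkien | 290   | 41390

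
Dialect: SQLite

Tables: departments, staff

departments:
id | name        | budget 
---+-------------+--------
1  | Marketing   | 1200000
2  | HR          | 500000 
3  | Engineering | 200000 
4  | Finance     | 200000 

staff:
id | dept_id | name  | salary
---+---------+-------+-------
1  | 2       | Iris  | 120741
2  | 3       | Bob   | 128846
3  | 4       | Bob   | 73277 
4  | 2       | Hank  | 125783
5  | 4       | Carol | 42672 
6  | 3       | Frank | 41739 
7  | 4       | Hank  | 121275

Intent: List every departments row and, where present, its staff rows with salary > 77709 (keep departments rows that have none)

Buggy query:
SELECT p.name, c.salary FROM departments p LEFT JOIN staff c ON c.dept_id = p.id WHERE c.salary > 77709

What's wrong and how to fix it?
Bug: Filtering c.salary in WHERE discards the NULL rows produced by LEFT JOIN, turning it into an inner join

Fix: Move the right-table condition into the ON clause so unmatched parents are kept

Corrected query:
SELECT p.name, c.salary FROM departments p LEFT JOIN staff c ON c.dept_id = p.id AND c.salary > 77709

Result:
name        | salary
------------+-------
Marketing   | NULL  
HR          | 120741
HR          | 125783
Engineering | 128846
Finance     | 121275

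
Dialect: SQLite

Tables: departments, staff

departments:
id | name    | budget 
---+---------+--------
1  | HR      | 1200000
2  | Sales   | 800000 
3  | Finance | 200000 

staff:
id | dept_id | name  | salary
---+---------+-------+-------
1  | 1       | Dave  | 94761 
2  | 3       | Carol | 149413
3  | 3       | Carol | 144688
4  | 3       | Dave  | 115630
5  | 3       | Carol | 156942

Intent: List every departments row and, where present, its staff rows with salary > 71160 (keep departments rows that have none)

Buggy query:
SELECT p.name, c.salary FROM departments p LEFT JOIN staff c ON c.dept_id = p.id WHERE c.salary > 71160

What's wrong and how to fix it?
Bug: A WHERE condition on the right-hand table after LEFT JOIN drops unmatched parents

Fix: Move the right-table condition into the ON clause so unmatched parents are kept

Corrected query:
SELECT p.name, c.salary FROM departments p LEFT JOIN staff c ON c.dept_id = p.id AND c.salary > 71160

Result:
name    | salary
--------+-------
HR      | 94761 
Sales   | NULL  
Finance | 115630
Finance | 144688
Finance | 149413
Finance | 156942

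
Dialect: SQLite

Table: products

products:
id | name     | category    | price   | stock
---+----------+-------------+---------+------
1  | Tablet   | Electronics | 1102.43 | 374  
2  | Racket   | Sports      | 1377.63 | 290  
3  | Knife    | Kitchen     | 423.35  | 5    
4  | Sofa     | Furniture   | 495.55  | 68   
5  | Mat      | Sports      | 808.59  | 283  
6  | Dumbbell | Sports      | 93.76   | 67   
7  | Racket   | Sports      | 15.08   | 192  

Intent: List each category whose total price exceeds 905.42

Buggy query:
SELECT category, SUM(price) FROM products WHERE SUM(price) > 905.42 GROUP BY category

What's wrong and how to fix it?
Bug: Aggregate functions cannot appear in a WHERE clause

Fix: Move the aggregate condition to a HAVING clause

Corrected query:
SELECT category, SUM(price) FROM products GROUP BY category HAVING SUM(price) > 905.42

Result:
category    | SUM(price)
------------+-----------
Electronics | 1102.43   
Sports      | 2295.06   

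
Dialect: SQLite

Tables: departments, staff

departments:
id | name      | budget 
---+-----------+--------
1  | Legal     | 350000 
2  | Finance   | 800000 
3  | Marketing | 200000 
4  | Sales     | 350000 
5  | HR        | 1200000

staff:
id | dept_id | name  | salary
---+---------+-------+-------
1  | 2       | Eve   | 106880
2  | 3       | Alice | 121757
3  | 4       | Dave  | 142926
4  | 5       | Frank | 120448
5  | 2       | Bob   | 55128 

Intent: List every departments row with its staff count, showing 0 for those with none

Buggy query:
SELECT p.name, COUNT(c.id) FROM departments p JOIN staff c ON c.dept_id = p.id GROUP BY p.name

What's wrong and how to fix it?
Bug: An inner join excludes parents with zero children

Fix: Use LEFT JOIN so parents without children still appear (COUNT(c.id) gives 0)

Corrected query:
SELECT p.name, COUNT(c.id) FROM departments p LEFT JOIN staff c ON c.dept_id = p.id GROUP BY p.name

Result:
name      | COUNT(c.id)
----------+------------
Finance   | 2          
HR        | 1          
Legal     | 0          
Marketing | 1          
Sales     | 1          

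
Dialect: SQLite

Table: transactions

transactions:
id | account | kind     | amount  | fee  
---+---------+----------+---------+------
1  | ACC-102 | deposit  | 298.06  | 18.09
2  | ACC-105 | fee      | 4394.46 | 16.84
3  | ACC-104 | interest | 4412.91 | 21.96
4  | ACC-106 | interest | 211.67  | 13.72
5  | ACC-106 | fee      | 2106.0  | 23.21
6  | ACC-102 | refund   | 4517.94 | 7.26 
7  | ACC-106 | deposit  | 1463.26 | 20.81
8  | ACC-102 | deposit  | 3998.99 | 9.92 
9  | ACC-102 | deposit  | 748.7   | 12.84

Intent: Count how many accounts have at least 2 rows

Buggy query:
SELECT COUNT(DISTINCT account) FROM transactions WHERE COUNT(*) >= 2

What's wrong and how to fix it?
Bug: WHERE filters individual rows, not groups, so a group-level COUNT is invalid there

Fix: Use a subquery that GROUPs and filters with HAVING, then count its rows

Corrected query:
SELECT COUNT(*) FROM (SELECT account FROM transactions GROUP BY account HAVING COUNT(*) >= 2)

Result:
COUNT(*)
--------
2       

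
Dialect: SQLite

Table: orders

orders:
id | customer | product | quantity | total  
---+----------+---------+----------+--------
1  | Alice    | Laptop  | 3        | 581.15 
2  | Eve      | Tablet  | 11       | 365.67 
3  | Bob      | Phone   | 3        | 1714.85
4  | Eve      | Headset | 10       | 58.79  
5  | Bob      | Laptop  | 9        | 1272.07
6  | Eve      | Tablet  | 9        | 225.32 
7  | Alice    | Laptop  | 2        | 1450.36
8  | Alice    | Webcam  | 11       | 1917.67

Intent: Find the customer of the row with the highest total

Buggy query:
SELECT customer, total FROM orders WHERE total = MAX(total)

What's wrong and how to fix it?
Bug: MAX(total) is an aggregate and cannot be used directly in WHERE

Fix: Wrap MAX in a scalar subquery so WHERE compares against a single value

Corrected query:
SELECT customer, total FROM orders WHERE total = (SELECT MAX(total) FROM orders)

Result:
customer | total  
---------+--------
Alice    | 1917.67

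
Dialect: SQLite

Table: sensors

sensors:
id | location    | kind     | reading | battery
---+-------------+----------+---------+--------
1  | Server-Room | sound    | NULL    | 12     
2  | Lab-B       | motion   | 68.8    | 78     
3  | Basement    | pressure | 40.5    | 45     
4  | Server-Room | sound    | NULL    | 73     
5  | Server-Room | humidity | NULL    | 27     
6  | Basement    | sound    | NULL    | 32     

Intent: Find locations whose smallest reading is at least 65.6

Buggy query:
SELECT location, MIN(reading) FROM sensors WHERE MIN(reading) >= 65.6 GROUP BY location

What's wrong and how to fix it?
Bug: Aggregates like MIN are computed per group after WHERE runs

Fix: Use HAVING for the per-group MIN condition

Corrected query:
SELECT location, MIN(reading) FROM sensors GROUP BY location HAVING MIN(reading) >= 65.6

Result:
location | MIN(reading)
---------+-------------
Lab-B    | 68.8        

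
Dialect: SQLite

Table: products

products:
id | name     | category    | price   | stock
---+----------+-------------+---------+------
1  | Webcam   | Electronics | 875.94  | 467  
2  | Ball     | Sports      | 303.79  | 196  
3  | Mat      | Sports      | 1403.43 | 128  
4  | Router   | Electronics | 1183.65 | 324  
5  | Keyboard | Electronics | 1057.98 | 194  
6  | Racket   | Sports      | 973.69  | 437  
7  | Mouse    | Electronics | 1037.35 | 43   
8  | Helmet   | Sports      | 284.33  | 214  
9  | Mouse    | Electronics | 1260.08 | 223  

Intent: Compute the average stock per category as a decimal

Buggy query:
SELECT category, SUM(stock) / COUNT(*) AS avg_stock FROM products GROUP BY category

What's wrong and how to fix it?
Bug: Both operands are integers, so '/' performs integer division and truncates

Fix: Multiply by 1.0 (or CAST to REAL) to force floating-point division

Corrected query:
SELECT category, SUM(stock) * 1.0 / COUNT(*) AS avg_stock FROM products GROUP BY category

Result:
category    | avg_stock
------------+----------
Electronics | 250.2    
Sports      | 243.75   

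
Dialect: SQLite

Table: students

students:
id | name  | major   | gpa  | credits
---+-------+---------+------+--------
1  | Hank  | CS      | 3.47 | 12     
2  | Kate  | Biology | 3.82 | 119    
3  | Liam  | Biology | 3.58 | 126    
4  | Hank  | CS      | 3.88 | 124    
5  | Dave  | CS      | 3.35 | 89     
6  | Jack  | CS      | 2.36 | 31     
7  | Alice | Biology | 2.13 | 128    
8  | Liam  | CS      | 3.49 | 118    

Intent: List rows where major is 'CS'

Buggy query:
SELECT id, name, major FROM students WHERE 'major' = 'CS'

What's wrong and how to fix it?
Bug: 'major' in single quotes is a string literal, not the column; the comparison is literal-vs-literal and never true

Fix: Reference the column as major without single quotes

Corrected query:
SELECT id, name, major FROM students WHERE major = 'CS'

Result:
id | name | major
---+------+------
1  | Hank | CS   
4  | Hank | CS   
5  | Dave | CS   
6  | Jack | CS   
8  | Liam | CS   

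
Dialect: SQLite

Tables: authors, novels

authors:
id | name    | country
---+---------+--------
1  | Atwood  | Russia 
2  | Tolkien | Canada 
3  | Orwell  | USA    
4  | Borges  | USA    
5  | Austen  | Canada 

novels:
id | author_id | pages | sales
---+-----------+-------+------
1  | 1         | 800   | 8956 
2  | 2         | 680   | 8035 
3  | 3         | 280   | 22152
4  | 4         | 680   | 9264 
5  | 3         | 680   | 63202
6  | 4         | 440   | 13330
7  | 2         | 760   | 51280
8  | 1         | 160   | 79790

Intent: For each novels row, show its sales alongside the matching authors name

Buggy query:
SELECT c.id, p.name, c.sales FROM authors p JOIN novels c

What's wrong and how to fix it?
Bug: JOIN with no ON clause produces a cartesian product; every novels row pairs with every authors row

Fix: Add ON c.author_id = p.id to the JOIN

Corrected query:
SELECT c.id, p.name, c.sales FROM authors p JOIN novels c ON c.author_id = p.id

Result:
id | name    | sales
---+---------+------
1  | Atwood  | 8956 
2  | Tolkien | 8035 
3  | Orwell  | 22152
4  | Borges  | 9264 
5  | Orwell  | 63202
6  | Borges  | 13330
7  | Tolkien | 51280
8  | Atwood  | 79790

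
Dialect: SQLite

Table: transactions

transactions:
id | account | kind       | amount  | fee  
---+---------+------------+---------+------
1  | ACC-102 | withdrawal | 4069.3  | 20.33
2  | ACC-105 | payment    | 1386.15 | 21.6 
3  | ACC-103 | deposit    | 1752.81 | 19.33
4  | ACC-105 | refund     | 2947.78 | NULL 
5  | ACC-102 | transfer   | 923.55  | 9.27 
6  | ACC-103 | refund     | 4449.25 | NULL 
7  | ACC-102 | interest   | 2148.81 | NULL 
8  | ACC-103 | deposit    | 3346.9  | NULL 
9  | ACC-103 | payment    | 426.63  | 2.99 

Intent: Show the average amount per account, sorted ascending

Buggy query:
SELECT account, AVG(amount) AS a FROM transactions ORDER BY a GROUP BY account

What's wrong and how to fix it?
Bug: GROUP BY must precede ORDER BY

Fix: Reorder: SELECT … FROM … GROUP BY … ORDER BY …

Corrected query:
SELECT account, AVG(amount) AS a FROM transactions GROUP BY account ORDER BY a

Result:
account | a          
--------+------------
ACC-105 | 2166.965   
ACC-102 | 2380.553333
ACC-103 | 2493.8975  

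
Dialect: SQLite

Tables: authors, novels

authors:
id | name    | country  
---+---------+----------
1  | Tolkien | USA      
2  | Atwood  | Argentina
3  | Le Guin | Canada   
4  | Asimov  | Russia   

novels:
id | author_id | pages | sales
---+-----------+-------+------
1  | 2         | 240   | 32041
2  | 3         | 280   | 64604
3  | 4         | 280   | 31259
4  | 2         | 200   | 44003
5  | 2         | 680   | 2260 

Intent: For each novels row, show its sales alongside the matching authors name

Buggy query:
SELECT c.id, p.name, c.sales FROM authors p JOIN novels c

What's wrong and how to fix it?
Bug: JOIN with no ON clause produces a cartesian product; every novels row pairs with every authors row

Fix: Specify the join condition linking the foreign key to the parent id

Corrected query:
SELECT c.id, p.name, c.sales FROM authors p JOIN novels c ON c.author_id = p.id

Result:
id | name    | sales
---+---------+------
1  | Atwood  | 32041
2  | Le Guin | 64604
3  | Asimov  | 31259
4  | Atwood  | 44003
5  | Atwood  | 2260 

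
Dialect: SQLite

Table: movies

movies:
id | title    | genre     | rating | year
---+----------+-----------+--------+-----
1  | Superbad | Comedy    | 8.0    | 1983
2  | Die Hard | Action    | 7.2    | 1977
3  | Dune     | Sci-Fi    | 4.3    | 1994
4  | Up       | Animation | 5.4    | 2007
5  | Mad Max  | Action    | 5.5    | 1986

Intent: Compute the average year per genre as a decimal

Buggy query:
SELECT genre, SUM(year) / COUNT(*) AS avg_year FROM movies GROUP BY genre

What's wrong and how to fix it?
Bug: Both operands are integers, so '/' performs integer division and truncates

Fix: Cast one side to REAL so the division keeps the fractional part

Corrected query:
SELECT genre, SUM(year) * 1.0 / COUNT(*) AS avg_year FROM movies GROUP BY genre

Result:
genre     | avg_year
----------+---------
Action    | 1981.5  
Animation | 2007    
Comedy    | 1983    
Sci-Fi    | 1994    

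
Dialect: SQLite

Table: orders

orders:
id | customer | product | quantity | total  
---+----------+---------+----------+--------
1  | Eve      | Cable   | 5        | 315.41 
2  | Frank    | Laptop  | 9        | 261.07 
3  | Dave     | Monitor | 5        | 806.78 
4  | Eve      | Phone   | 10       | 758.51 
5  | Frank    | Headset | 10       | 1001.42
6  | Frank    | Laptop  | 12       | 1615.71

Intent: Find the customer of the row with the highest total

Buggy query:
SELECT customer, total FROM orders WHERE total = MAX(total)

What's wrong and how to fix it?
Bug: MAX(total) is an aggregate and cannot be used directly in WHERE

Fix: Use a subquery: WHERE total = (SELECT MAX(total) FROM orders)

Corrected query:
SELECT customer, total FROM orders WHERE total = (SELECT MAX(total) FROM orders)

Result:
customer | total  
---------+--------
Frank    | 1615.71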